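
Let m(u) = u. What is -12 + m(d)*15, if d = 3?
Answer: 33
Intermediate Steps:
-12 + m(d)*15 = -12 + 3*15 = -12 + 45 = 33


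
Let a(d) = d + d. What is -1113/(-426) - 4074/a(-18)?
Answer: 24661/213 ≈ 115.78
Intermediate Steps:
a(d) = 2*d
-1113/(-426) - 4074/a(-18) = -1113/(-426) - 4074/(2*(-18)) = -1113*(-1/426) - 4074/(-36) = 371/142 - 4074*(-1/36) = 371/142 + 679/6 = 24661/213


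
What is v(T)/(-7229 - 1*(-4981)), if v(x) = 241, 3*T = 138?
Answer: -241/2248 ≈ -0.10721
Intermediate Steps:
T = 46 (T = (⅓)*138 = 46)
v(T)/(-7229 - 1*(-4981)) = 241/(-7229 - 1*(-4981)) = 241/(-7229 + 4981) = 241/(-2248) = 241*(-1/2248) = -241/2248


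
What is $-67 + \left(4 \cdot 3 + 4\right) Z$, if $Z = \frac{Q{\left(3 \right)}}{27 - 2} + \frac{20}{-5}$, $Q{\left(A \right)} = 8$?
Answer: $- \frac{3147}{25} \approx -125.88$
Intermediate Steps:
$Z = - \frac{92}{25}$ ($Z = \frac{8}{27 - 2} + \frac{20}{-5} = \frac{8}{27 - 2} + 20 \left(- \frac{1}{5}\right) = \frac{8}{25} - 4 = - \frac{92}{25} \approx -3.68$)
$-67 + \left(4 \cdot 3 + 4\right) Z = -67 + \left(4 \cdot 3 + 4\right) \left(- \frac{92}{25}\right) = -67 + \left(12 + 4\right) \left(- \frac{92}{25}\right) = -67 + 16 \left(- \frac{92}{25}\right) = -67 - \frac{1472}{25} = - \frac{3147}{25}$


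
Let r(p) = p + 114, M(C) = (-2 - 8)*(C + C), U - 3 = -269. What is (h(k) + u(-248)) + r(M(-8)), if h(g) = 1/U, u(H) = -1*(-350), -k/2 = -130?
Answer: 165983/266 ≈ 624.00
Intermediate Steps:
U = -266 (U = 3 - 269 = -266)
k = 260 (k = -2*(-130) = 260)
u(H) = 350
M(C) = -20*C
h(g) = -1/266 (h(g) = 1/(-266) = -1/266)
r(p) = 114 + p
(h(k) + u(-248)) + r(M(-8)) = (-1/266 + 350) + (114 - 20*(-8)) = 93099/266 + (114 + 160) = 93099/266 + 274 = 165983/266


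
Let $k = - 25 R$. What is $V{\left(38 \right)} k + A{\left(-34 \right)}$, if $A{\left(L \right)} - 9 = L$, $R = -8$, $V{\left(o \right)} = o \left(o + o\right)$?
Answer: $577575$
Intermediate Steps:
$V{\left(o \right)} = 2 o^{2}$ ($V{\left(o \right)} = o 2 o = 2 o^{2}$)
$k = 200$ ($k = \left(-25\right) \left(-8\right) = 200$)
$A{\left(L \right)} = 9 + L$
$V{\left(38 \right)} k + A{\left(-34 \right)} = 2 \cdot 38^{2} \cdot 200 + \left(9 - 34\right) = 2 \cdot 1444 \cdot 200 - 25 = 2888 \cdot 200 - 25 = 577600 - 25 = 577575$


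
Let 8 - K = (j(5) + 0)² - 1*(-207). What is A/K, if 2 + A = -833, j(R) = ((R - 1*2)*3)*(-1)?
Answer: 167/56 ≈ 2.9821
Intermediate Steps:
j(R) = 6 - 3*R (j(R) = ((R - 2)*3)*(-1) = ((-2 + R)*3)*(-1) = (-6 + 3*R)*(-1) = 6 - 3*R)
K = -280 (K = 8 - (((6 - 3*5) + 0)² - 1*(-207)) = 8 - (((6 - 15) + 0)² + 207) = 8 - ((-9 + 0)² + 207) = 8 - ((-9)² + 207) = 8 - (81 + 207) = 8 - 1*288 = 8 - 288 = -280)
A = -835 (A = -2 - 833 = -835)
A/K = -835/(-280) = -835*(-1/280) = 167/56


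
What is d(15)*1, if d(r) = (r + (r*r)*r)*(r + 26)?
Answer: 138990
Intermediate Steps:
d(r) = (26 + r)*(r + r³) (d(r) = (r + r²*r)*(26 + r) = (r + r³)*(26 + r) = (26 + r)*(r + r³))
d(15)*1 = (15*(26 + 15 + 15³ + 26*15²))*1 = (15*(26 + 15 + 3375 + 26*225))*1 = (15*(26 + 15 + 3375 + 5850))*1 = (15*9266)*1 = 138990*1 = 138990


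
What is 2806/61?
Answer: 46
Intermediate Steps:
2806/61 = 2806*(1/61) = 46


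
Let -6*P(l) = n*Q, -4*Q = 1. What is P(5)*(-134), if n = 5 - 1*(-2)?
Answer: -469/12 ≈ -39.083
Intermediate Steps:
n = 7 (n = 5 + 2 = 7)
Q = -¼ (Q = -¼*1 = -¼ ≈ -0.25000)
P(l) = 7/24 (P(l) = -7*(-1)/(6*4) = -⅙*(-7/4) = 7/24)
P(5)*(-134) = (7/24)*(-134) = -469/12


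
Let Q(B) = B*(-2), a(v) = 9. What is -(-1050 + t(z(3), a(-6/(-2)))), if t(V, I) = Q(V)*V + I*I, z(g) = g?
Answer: 987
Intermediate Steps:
Q(B) = -2*B
t(V, I) = I**2 - 2*V**2 (t(V, I) = (-2*V)*V + I*I = -2*V**2 + I**2 = I**2 - 2*V**2)
-(-1050 + t(z(3), a(-6/(-2)))) = -(-1050 + (9**2 - 2*3**2)) = -(-1050 + (81 - 2*9)) = -(-1050 + (81 - 18)) = -(-1050 + 63) = -1*(-987) = 987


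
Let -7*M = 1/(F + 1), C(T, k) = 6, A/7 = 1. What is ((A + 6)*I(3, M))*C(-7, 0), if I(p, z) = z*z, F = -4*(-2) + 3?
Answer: 13/1176 ≈ 0.011054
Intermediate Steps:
A = 7 (A = 7*1 = 7)
F = 11 (F = 8 + 3 = 11)
M = -1/84 (M = -1/(7*(11 + 1)) = -⅐/12 = -⅐*1/12 = -1/84 ≈ -0.011905)
I(p, z) = z²
((A + 6)*I(3, M))*C(-7, 0) = ((7 + 6)*(-1/84)²)*6 = (13*(1/7056))*6 = (13/7056)*6 = 13/1176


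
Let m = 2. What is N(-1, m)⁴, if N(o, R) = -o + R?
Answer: 81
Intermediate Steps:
N(o, R) = R - o
N(-1, m)⁴ = (2 - 1*(-1))⁴ = (2 + 1)⁴ = 3⁴ = 81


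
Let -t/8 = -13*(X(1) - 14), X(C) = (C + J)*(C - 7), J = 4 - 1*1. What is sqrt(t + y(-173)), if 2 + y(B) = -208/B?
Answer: I*sqrt(118303282)/173 ≈ 62.871*I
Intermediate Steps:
J = 3 (J = 4 - 1 = 3)
y(B) = -2 - 208/B
X(C) = (-7 + C)*(3 + C) (X(C) = (C + 3)*(C - 7) = (3 + C)*(-7 + C) = (-7 + C)*(3 + C))
t = -3952 (t = -(-104)*((-21 + 1**2 - 4*1) - 14) = -(-104)*((-21 + 1 - 4) - 14) = -(-104)*(-24 - 14) = -(-104)*(-38) = -8*494 = -3952)
sqrt(t + y(-173)) = sqrt(-3952 + (-2 - 208/(-173))) = sqrt(-3952 + (-2 - 208*(-1/173))) = sqrt(-3952 + (-2 + 208/173)) = sqrt(-3952 - 138/173) = sqrt(-683834/173) = I*sqrt(118303282)/173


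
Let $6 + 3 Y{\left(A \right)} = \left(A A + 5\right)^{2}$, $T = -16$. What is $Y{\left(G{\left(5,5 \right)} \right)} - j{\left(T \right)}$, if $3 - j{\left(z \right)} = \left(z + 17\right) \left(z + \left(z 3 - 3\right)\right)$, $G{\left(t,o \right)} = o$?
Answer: $228$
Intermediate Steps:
$Y{\left(A \right)} = -2 + \frac{\left(5 + A^{2}\right)^{2}}{3}$ ($Y{\left(A \right)} = -2 + \frac{\left(A A + 5\right)^{2}}{3} = -2 + \frac{\left(A^{2} + 5\right)^{2}}{3} = -2 + \frac{\left(5 + A^{2}\right)^{2}}{3}$)
$j{\left(z \right)} = 3 - \left(-3 + 4 z\right) \left(17 + z\right)$ ($j{\left(z \right)} = 3 - \left(z + 17\right) \left(z + \left(z 3 - 3\right)\right) = 3 - \left(17 + z\right) \left(z + \left(3 z - 3\right)\right) = 3 - \left(17 + z\right) \left(z + \left(-3 + 3 z\right)\right) = 3 - \left(17 + z\right) \left(-3 + 4 z\right) = 3 - \left(-3 + 4 z\right) \left(17 + z\right)$)
$Y{\left(G{\left(5,5 \right)} \right)} - j{\left(T \right)} = \left(-2 + \frac{\left(5 + 5^{2}\right)^{2}}{3}\right) - \left(54 - -1040 - 4 \left(-16\right)^{2}\right) = \left(-2 + \frac{\left(5 + 25\right)^{2}}{3}\right) - \left(54 + 1040 - 1024\right) = \left(-2 + \frac{30^{2}}{3}\right) - \left(54 + 1040 - 1024\right) = \left(-2 + \frac{1}{3} \cdot 900\right) - 70 = \left(-2 + 300\right) - 70 = 298 - 70 = 228$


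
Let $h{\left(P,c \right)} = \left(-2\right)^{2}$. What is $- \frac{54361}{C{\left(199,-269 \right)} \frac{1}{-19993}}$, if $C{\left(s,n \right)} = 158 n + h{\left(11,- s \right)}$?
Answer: $- \frac{1086839473}{42498} \approx -25574.0$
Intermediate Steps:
$h{\left(P,c \right)} = 4$
$C{\left(s,n \right)} = 4 + 158 n$ ($C{\left(s,n \right)} = 158 n + 4 = 4 + 158 n$)
$- \frac{54361}{C{\left(199,-269 \right)} \frac{1}{-19993}} = - \frac{54361}{\left(4 + 158 \left(-269\right)\right) \frac{1}{-19993}} = - \frac{54361}{\left(4 - 42502\right) \left(- \frac{1}{19993}\right)} = - \frac{54361}{\left(-42498\right) \left(- \frac{1}{19993}\right)} = - \frac{54361}{\frac{42498}{19993}} = \left(-54361\right) \frac{19993}{42498} = - \frac{1086839473}{42498}$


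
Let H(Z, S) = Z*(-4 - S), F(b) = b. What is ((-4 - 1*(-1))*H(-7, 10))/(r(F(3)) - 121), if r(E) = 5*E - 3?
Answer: 294/109 ≈ 2.6972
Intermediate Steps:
r(E) = -3 + 5*E
((-4 - 1*(-1))*H(-7, 10))/(r(F(3)) - 121) = ((-4 - 1*(-1))*(-1*(-7)*(4 + 10)))/((-3 + 5*3) - 121) = ((-4 + 1)*(-1*(-7)*14))/((-3 + 15) - 121) = (-3*98)/(12 - 121) = -294/(-109) = -1/109*(-294) = 294/109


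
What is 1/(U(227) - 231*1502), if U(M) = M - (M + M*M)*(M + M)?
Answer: -1/23843959 ≈ -4.1939e-8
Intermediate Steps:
U(M) = M - 2*M*(M + M²) (U(M) = M - (M + M²)*2*M = M - 2*M*(M + M²))
1/(U(227) - 231*1502) = 1/(227*(1 - 2*227 - 2*227²) - 231*1502) = 1/(227*(1 - 454 - 2*51529) - 346962) = 1/(227*(1 - 454 - 103058) - 346962) = 1/(227*(-103511) - 346962) = 1/(-23496997 - 346962) = 1/(-23843959) = -1/23843959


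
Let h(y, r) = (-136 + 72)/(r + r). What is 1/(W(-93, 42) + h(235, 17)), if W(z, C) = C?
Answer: 17/682 ≈ 0.024927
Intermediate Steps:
h(y, r) = -32/r (h(y, r) = -64*1/(2*r) = -32/r)
1/(W(-93, 42) + h(235, 17)) = 1/(42 - 32/17) = 1/(682/17) = 17/682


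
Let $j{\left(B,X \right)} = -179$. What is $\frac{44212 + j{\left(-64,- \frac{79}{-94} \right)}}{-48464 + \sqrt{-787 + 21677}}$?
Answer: $- \frac{1067007656}{1174369203} - \frac{44033 \sqrt{20890}}{2348738406} \approx -0.91129$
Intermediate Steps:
$\frac{44212 + j{\left(-64,- \frac{79}{-94} \right)}}{-48464 + \sqrt{-787 + 21677}} = \frac{44212 - 179}{-48464 + \sqrt{-787 + 21677}} = \frac{44033}{-48464 + \sqrt{20890}}$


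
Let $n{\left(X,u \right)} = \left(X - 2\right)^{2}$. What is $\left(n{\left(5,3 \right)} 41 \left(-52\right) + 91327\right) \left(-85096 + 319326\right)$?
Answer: $16897117970$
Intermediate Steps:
$n{\left(X,u \right)} = \left(-2 + X\right)^{2}$
$\left(n{\left(5,3 \right)} 41 \left(-52\right) + 91327\right) \left(-85096 + 319326\right) = \left(\left(-2 + 5\right)^{2} \cdot 41 \left(-52\right) + 91327\right) \left(-85096 + 319326\right) = \left(3^{2} \cdot 41 \left(-52\right) + 91327\right) 234230 = \left(9 \cdot 41 \left(-52\right) + 91327\right) 234230 = \left(369 \left(-52\right) + 91327\right) 234230 = \left(-19188 + 91327\right) 234230 = 72139 \cdot 234230 = 16897117970$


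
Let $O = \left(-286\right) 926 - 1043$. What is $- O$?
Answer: $265879$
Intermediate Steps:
$O = -265879$ ($O = -264836 - 1043 = -265879$)
$- O = \left(-1\right) \left(-265879\right) = 265879$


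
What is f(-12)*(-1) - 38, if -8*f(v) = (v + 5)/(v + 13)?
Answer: -311/8 ≈ -38.875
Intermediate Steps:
f(v) = -(5 + v)/(8*(13 + v)) (f(v) = -(v + 5)/(8*(v + 13)) = -(5 + v)/(8*(13 + v)))
f(-12)*(-1) - 38 = ((-5 - 1*(-12))/(8*(13 - 12)))*(-1) - 38 = ((1/8)*(-5 + 12)/1)*(-1) - 38 = ((1/8)*1*7)*(-1) - 38 = (7/8)*(-1) - 38 = -7/8 - 38 = -311/8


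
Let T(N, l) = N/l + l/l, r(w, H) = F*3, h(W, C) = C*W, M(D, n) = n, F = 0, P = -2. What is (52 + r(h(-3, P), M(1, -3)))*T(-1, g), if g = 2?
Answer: 26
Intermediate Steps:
r(w, H) = 0 (r(w, H) = 0*3 = 0)
T(N, l) = 1 + N/l (T(N, l) = N/l + 1 = 1 + N/l)
(52 + r(h(-3, P), M(1, -3)))*T(-1, g) = (52 + 0)*((-1 + 2)/2) = 52*((½)*1) = 52*(½) = 26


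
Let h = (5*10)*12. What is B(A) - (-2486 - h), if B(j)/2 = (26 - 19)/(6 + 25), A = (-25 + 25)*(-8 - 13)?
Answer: 95680/31 ≈ 3086.5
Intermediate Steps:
h = 600 (h = 50*12 = 600)
A = 0 (A = 0*(-21) = 0)
B(j) = 14/31 (B(j) = 2*((26 - 19)/(6 + 25)) = 2*(7/31) = 14/31)
B(A) - (-2486 - h) = 14/31 - (-2486 - 1*600) = 14/31 - (-2486 - 600) = 14/31 - 1*(-3086) = 14/31 + 3086 = 95680/31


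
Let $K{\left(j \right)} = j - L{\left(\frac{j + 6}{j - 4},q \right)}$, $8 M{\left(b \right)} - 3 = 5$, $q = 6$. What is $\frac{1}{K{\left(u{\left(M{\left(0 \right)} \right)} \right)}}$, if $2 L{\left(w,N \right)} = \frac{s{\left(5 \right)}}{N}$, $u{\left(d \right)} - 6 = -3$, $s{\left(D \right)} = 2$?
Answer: $\frac{6}{17} \approx 0.35294$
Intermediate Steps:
$M{\left(b \right)} = 1$ ($M{\left(b \right)} = \frac{3}{8} + \frac{1}{8} \cdot 5 = \frac{3}{8} + \frac{5}{8} = 1$)
$u{\left(d \right)} = 3$ ($u{\left(d \right)} = 6 - 3 = 3$)
$L{\left(w,N \right)} = \frac{1}{N}$ ($L{\left(w,N \right)} = \frac{2 \frac{1}{N}}{2} = \frac{1}{N}$)
$K{\left(j \right)} = - \frac{1}{6} + j$ ($K{\left(j \right)} = j - \frac{1}{6} = - \frac{1}{6} + j$)
$\frac{1}{K{\left(u{\left(M{\left(0 \right)} \right)} \right)}} = \frac{1}{- \frac{1}{6} + 3} = \frac{1}{\frac{17}{6}} = \frac{6}{17}$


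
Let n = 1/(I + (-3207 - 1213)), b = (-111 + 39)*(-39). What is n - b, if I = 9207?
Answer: -13441895/4787 ≈ -2808.0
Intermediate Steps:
b = 2808 (b = -72*(-39) = 2808)
n = 1/4787 (n = 1/(9207 + (-3207 - 1213)) = 1/(9207 - 4420) = 1/4787 ≈ 0.00020890)
n - b = 1/4787 - 1*2808 = 1/4787 - 2808 = -13441895/4787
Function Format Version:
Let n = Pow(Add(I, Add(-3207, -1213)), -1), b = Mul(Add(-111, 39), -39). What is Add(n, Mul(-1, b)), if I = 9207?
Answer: Rational(-13441895, 4787) ≈ -2808.0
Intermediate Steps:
b = 2808 (b = Mul(-72, -39) = 2808)
n = Rational(1, 4787) (n = Pow(Add(9207, Add(-3207, -1213)), -1) = Pow(Add(9207, -4420), -1) = Pow(4787, -1) = Rational(1, 4787) ≈ 0.00020890)
Add(n, Mul(-1, b)) = Add(Rational(1, 4787), Mul(-1, 2808)) = Add(Rational(1, 4787), -2808) = Rational(-13441895, 4787)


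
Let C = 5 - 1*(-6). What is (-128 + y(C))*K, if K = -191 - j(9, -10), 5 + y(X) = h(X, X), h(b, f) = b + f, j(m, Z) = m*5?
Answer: 26196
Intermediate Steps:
j(m, Z) = 5*m
C = 11 (C = 5 + 6 = 11)
y(X) = -5 + 2*X (y(X) = -5 + (X + X) = -5 + 2*X)
K = -236 (K = -191 - 5*9 = -191 - 1*45 = -191 - 45 = -236)
(-128 + y(C))*K = (-128 + (-5 + 2*11))*(-236) = (-128 + (-5 + 22))*(-236) = (-128 + 17)*(-236) = -111*(-236) = 26196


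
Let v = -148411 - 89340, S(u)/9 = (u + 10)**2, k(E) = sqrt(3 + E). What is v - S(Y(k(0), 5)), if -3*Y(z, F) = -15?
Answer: -239776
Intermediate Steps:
Y(z, F) = 5 (Y(z, F) = -1/3*(-15) = 5)
S(u) = 9*(10 + u)**2 (S(u) = 9*(u + 10)**2 = 9*(10 + u)**2)
v = -237751
v - S(Y(k(0), 5)) = -237751 - 9*(10 + 5)**2 = -237751 - 9*15**2 = -237751 - 9*225 = -237751 - 1*2025 = -237751 - 2025 = -239776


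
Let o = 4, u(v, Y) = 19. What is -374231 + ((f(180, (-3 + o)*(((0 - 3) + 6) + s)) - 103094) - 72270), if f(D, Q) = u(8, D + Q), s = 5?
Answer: -549576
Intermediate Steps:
f(D, Q) = 19
-374231 + ((f(180, (-3 + o)*(((0 - 3) + 6) + s)) - 103094) - 72270) = -374231 + ((19 - 103094) - 72270) = -374231 + (-103075 - 72270) = -374231 - 175345 = -549576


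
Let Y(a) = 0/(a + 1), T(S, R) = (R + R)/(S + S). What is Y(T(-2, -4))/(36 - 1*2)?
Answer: 0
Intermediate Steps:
T(S, R) = R/S (T(S, R) = (2*R)/((2*S)) = (2*R)*(1/(2*S)) = R/S)
Y(a) = 0 (Y(a) = 0/(1 + a) = 0)
Y(T(-2, -4))/(36 - 1*2) = 0/(36 - 1*2) = 0/(36 - 2) = 0/34 = 0*(1/34) = 0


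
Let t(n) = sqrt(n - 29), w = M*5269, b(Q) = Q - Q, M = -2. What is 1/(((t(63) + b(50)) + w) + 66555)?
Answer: 56017/3137904255 - sqrt(34)/3137904255 ≈ 1.7850e-5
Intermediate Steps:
b(Q) = 0
w = -10538 (w = -2*5269 = -10538)
t(n) = sqrt(-29 + n)
1/(((t(63) + b(50)) + w) + 66555) = 1/(((sqrt(-29 + 63) + 0) - 10538) + 66555) = 1/(((sqrt(34) + 0) - 10538) + 66555) = 1/((sqrt(34) - 10538) + 66555) = 1/((-10538 + sqrt(34)) + 66555) = 1/(56017 + sqrt(34))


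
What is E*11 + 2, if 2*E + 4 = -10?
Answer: -75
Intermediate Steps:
E = -7 (E = -2 + (½)*(-10) = -2 - 5 = -7)
E*11 + 2 = -7*11 + 2 = -77 + 2 = -75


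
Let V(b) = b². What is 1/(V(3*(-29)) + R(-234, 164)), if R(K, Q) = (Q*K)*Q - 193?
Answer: -1/6286288 ≈ -1.5908e-7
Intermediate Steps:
R(K, Q) = -193 + K*Q² (R(K, Q) = (K*Q)*Q - 193 = K*Q² - 193 = -193 + K*Q²)
1/(V(3*(-29)) + R(-234, 164)) = 1/((3*(-29))² + (-193 - 234*164²)) = 1/((-87)² + (-193 - 234*26896)) = 1/(7569 + (-193 - 6293664)) = 1/(7569 - 6293857) = 1/(-6286288) = -1/6286288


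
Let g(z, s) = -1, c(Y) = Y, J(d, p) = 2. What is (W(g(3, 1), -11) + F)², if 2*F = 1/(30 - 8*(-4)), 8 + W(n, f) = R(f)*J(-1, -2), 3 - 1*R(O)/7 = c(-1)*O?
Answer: 221384641/15376 ≈ 14398.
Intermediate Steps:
R(O) = 21 + 7*O (R(O) = 21 - (-7)*O = 21 + 7*O)
W(n, f) = 34 + 14*f (W(n, f) = -8 + (21 + 7*f)*2 = -8 + (42 + 14*f) = 34 + 14*f)
F = 1/124 (F = 1/(2*(30 - 8*(-4))) = 1/(2*(30 + 32)) = (½)/62 = (½)*(1/62) = 1/124 ≈ 0.0080645)
(W(g(3, 1), -11) + F)² = ((34 + 14*(-11)) + 1/124)² = ((34 - 154) + 1/124)² = (-120 + 1/124)² = (-14879/124)² = 221384641/15376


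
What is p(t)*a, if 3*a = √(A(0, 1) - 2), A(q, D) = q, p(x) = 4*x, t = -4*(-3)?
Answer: 16*I*√2 ≈ 22.627*I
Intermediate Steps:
t = 12
a = I*√2/3 (a = √(0 - 2)/3 = √(-2)/3 = (I*√2)/3 = I*√2/3 ≈ 0.4714*I)
p(t)*a = (4*12)*(I*√2/3) = 48*(I*√2/3) = 16*I*√2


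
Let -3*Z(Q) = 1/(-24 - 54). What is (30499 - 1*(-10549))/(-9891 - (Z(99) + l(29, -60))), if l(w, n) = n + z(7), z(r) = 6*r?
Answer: -9605232/2310283 ≈ -4.1576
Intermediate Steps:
Z(Q) = 1/234 (Z(Q) = -1/(3*(-24 - 54)) = -⅓/(-78) = -⅓*(-1/78) = 1/234)
l(w, n) = 42 + n (l(w, n) = n + 6*7 = n + 42 = 42 + n)
(30499 - 1*(-10549))/(-9891 - (Z(99) + l(29, -60))) = (30499 - 1*(-10549))/(-9891 - (1/234 + (42 - 60))) = (30499 + 10549)/(-9891 - (1/234 - 18)) = 41048/(-9891 - 1*(-4211/234)) = 41048/(-9891 + 4211/234) = 41048/(-2310283/234) = 41048*(-234/2310283) = -9605232/2310283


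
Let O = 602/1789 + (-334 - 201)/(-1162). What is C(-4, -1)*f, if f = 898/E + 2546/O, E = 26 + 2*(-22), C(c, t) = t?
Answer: -5210022749/1656639 ≈ -3144.9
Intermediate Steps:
E = -18 (E = 26 - 44 = -18)
O = 1656639/2078818 (O = 602*(1/1789) - 535*(-1/1162) = 602/1789 + 535/1162 = 1656639/2078818 ≈ 0.79691)
f = 5210022749/1656639 (f = 898/(-18) + 2546/(1656639/2078818) = 898*(-1/18) + 2546*(2078818/1656639) = -449/9 + 5292670628/1656639 = 5210022749/1656639 ≈ 3144.9)
C(-4, -1)*f = -1*5210022749/1656639 = -5210022749/1656639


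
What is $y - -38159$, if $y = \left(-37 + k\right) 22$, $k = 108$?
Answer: $39721$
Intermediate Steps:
$y = 1562$ ($y = \left(-37 + 108\right) 22 = 71 \cdot 22 = 1562$)
$y - -38159 = 1562 - -38159 = 1562 + 38159 = 39721$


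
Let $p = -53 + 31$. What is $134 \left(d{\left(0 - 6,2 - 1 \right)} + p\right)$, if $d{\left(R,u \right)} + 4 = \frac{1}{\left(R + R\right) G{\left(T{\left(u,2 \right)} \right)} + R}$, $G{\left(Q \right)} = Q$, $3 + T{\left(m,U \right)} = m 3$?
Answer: $- \frac{10519}{3} \approx -3506.3$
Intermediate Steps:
$T{\left(m,U \right)} = -3 + 3 m$ ($T{\left(m,U \right)} = -3 + m 3 = -3 + 3 m$)
$p = -22$
$d{\left(R,u \right)} = -4 + \frac{1}{R + 2 R \left(-3 + 3 u\right)}$ ($d{\left(R,u \right)} = -4 + \frac{1}{\left(R + R\right) \left(-3 + 3 u\right) + R} = -4 + \frac{1}{2 R \left(-3 + 3 u\right) + R} = -4 + \frac{1}{R + 2 R \left(-3 + 3 u\right)}$)
$134 \left(d{\left(0 - 6,2 - 1 \right)} + p\right) = 134 \left(\frac{1 + 20 \left(0 - 6\right) - 24 \left(0 - 6\right) \left(2 - 1\right)}{\left(0 - 6\right) \left(-5 + 6 \left(2 - 1\right)\right)} - 22\right) = 134 \left(\frac{1 + 20 \left(-6\right) - \left(-144\right) 1}{\left(-6\right) \left(-5 + 6 \cdot 1\right)} - 22\right) = 134 \left(- \frac{1 - 120 + 144}{6 \left(-5 + 6\right)} - 22\right) = 134 \left(\left(- \frac{1}{6}\right) 1^{-1} \cdot 25 - 22\right) = 134 \left(\left(- \frac{1}{6}\right) 1 \cdot 25 - 22\right) = 134 \left(- \frac{25}{6} - 22\right) = 134 \left(- \frac{157}{6}\right) = - \frac{10519}{3}$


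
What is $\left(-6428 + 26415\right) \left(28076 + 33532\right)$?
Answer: $1231359096$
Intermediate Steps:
$\left(-6428 + 26415\right) \left(28076 + 33532\right) = 19987 \cdot 61608 = 1231359096$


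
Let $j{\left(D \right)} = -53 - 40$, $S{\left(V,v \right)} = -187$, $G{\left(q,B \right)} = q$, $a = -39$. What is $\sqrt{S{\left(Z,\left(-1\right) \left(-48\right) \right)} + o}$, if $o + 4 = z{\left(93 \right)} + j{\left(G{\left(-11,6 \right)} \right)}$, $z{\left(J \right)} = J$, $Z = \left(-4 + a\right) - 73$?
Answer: $i \sqrt{191} \approx 13.82 i$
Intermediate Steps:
$Z = -116$ ($Z = \left(-4 - 39\right) - 73 = -43 - 73 = -116$)
$j{\left(D \right)} = -93$
$o = -4$ ($o = -4 + \left(93 - 93\right) = -4 + 0 = -4$)
$\sqrt{S{\left(Z,\left(-1\right) \left(-48\right) \right)} + o} = \sqrt{-187 - 4} = \sqrt{-191} = i \sqrt{191}$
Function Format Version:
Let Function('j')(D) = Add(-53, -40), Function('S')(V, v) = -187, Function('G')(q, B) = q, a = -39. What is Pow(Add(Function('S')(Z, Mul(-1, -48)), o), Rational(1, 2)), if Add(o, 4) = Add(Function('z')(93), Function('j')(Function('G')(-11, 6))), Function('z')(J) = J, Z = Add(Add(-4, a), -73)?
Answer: Mul(I, Pow(191, Rational(1, 2))) ≈ Mul(13.820, I)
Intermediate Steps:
Z = -116 (Z = Add(Add(-4, -39), -73) = Add(-43, -73) = -116)
Function('j')(D) = -93
o = -4 (o = Add(-4, Add(93, -93)) = Add(-4, 0) = -4)
Pow(Add(Function('S')(Z, Mul(-1, -48)), o), Rational(1, 2)) = Pow(Add(-187, -4), Rational(1, 2)) = Pow(-191, Rational(1, 2)) = Mul(I, Pow(191, Rational(1, 2)))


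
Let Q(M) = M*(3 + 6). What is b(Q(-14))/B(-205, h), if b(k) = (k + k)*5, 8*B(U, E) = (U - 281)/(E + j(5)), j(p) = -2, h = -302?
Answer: -170240/27 ≈ -6305.2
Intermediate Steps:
B(U, E) = (-281 + U)/(8*(-2 + E)) (B(U, E) = ((U - 281)/(E - 2))/8 = ((-281 + U)/(-2 + E))/8 = (-281 + U)/(8*(-2 + E)))
Q(M) = 9*M (Q(M) = M*9 = 9*M)
b(k) = 10*k (b(k) = (2*k)*5 = 10*k)
b(Q(-14))/B(-205, h) = (10*(9*(-14)))/(((-281 - 205)/(8*(-2 - 302)))) = (10*(-126))/(((1/8)*(-486)/(-304))) = -1260/((1/8)*(-1/304)*(-486)) = -1260/243/1216 = -1260*1216/243 = -170240/27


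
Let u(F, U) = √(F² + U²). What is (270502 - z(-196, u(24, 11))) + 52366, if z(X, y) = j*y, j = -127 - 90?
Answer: 322868 + 217*√697 ≈ 3.2860e+5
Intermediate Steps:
j = -217
z(X, y) = -217*y
(270502 - z(-196, u(24, 11))) + 52366 = (270502 - (-217)*√(24² + 11²)) + 52366 = (270502 - (-217)*√(576 + 121)) + 52366 = (270502 - (-217)*√697) + 52366 = (270502 + 217*√697) + 52366 = 322868 + 217*√697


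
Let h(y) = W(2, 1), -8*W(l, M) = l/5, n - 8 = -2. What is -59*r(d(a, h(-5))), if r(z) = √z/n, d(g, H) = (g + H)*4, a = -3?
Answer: -59*I*√305/30 ≈ -34.346*I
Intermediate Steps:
n = 6 (n = 8 - 2 = 6)
W(l, M) = -l/40 (W(l, M) = -l/(8*5) = -l/40)
h(y) = -1/20 (h(y) = -1/40*2 = -1/20)
d(g, H) = 4*H + 4*g (d(g, H) = (H + g)*4 = 4*H + 4*g)
r(z) = √z/6
-59*r(d(a, h(-5))) = -59*√(4*(-1/20) + 4*(-3))/6 = -59*√(-⅕ - 12)/6 = -59*√(-61/5)/6 = -59*I*√305/5/6 = -59*I*√305/30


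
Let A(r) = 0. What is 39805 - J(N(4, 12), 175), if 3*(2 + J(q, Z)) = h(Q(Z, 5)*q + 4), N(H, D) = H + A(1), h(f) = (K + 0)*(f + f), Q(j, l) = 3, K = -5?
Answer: 119581/3 ≈ 39860.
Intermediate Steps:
h(f) = -10*f (h(f) = (-5 + 0)*(f + f) = -10*f)
N(H, D) = H (N(H, D) = H + 0 = H)
J(q, Z) = -46/3 - 10*q (J(q, Z) = -2 + (-10*(3*q + 4))/3 = -2 + (-10*(4 + 3*q))/3 = -2 + (-40 - 30*q)/3 = -2 + (-40/3 - 10*q) = -46/3 - 10*q)
39805 - J(N(4, 12), 175) = 39805 - (-46/3 - 10*4) = 39805 - (-46/3 - 40) = 39805 - 1*(-166/3) = 39805 + 166/3 = 119581/3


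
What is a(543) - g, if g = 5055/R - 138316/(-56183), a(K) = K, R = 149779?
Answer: 4548362384222/8415033557 ≈ 540.50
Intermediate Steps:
g = 21000837229/8415033557 (g = 5055/149779 - 138316/(-56183) = 5055*(1/149779) - 138316*(-1/56183) = 5055/149779 + 138316/56183 = 21000837229/8415033557 ≈ 2.4956)
a(543) - g = 543 - 1*21000837229/8415033557 = 543 - 21000837229/8415033557 = 4548362384222/8415033557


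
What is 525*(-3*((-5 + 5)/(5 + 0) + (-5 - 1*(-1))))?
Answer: 6300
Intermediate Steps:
525*(-3*((-5 + 5)/(5 + 0) + (-5 - 1*(-1)))) = 525*(-3*(0/5 + (-5 + 1))) = 525*(-3*(0*(⅕) - 4)) = 525*(-3*(0 - 4)) = 525*(-3*(-4)) = 525*12 = 6300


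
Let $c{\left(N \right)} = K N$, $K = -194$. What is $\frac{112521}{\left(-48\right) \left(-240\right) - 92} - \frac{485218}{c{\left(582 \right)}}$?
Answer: $\frac{4562398093}{322578156} \approx 14.144$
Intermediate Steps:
$c{\left(N \right)} = - 194 N$
$\frac{112521}{\left(-48\right) \left(-240\right) - 92} - \frac{485218}{c{\left(582 \right)}} = \frac{112521}{\left(-48\right) \left(-240\right) - 92} - \frac{485218}{\left(-194\right) 582} = \frac{112521}{11520 - 92} - \frac{485218}{-112908} = \frac{112521}{11428} - - \frac{242609}{56454} = 112521 \cdot \frac{1}{11428} + \frac{242609}{56454} = \frac{112521}{11428} + \frac{242609}{56454} = \frac{4562398093}{322578156}$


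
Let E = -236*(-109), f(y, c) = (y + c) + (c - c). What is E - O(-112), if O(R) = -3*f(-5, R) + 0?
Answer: 25373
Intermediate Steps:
f(y, c) = c + y (f(y, c) = (c + y) + 0 = c + y)
E = 25724
O(R) = 15 - 3*R (O(R) = -3*(R - 5) + 0 = -3*(-5 + R) + 0 = (15 - 3*R) + 0 = 15 - 3*R)
E - O(-112) = 25724 - (15 - 3*(-112)) = 25724 - (15 + 336) = 25724 - 1*351 = 25724 - 351 = 25373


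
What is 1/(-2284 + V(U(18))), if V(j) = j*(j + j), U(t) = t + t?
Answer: 1/308 ≈ 0.0032468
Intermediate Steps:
U(t) = 2*t
V(j) = 2*j² (V(j) = j*(2*j) = 2*j²)
1/(-2284 + V(U(18))) = 1/(-2284 + 2*(2*18)²) = 1/(-2284 + 2*36²) = 1/(-2284 + 2*1296) = 1/(-2284 + 2592) = 1/308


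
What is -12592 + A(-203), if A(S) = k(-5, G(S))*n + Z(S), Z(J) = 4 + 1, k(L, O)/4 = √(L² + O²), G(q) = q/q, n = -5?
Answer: -12587 - 20*√26 ≈ -12689.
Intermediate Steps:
G(q) = 1
k(L, O) = 4*√(L² + O²)
Z(J) = 5
A(S) = 5 - 20*√26 (A(S) = (4*√((-5)² + 1²))*(-5) + 5 = (4*√(25 + 1))*(-5) + 5 = (4*√26)*(-5) + 5 = -20*√26 + 5 = 5 - 20*√26)
-12592 + A(-203) = -12592 + (5 - 20*√26) = -12587 - 20*√26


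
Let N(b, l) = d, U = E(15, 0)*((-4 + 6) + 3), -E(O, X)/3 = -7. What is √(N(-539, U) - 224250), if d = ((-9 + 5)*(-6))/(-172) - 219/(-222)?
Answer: I*√2270550481510/3182 ≈ 473.55*I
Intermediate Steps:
E(O, X) = 21 (E(O, X) = -3*(-7) = 21)
U = 105 (U = 21*((-4 + 6) + 3) = 21*(2 + 3) = 21*5 = 105)
d = 2695/3182 (d = -4*(-6)*(-1/172) - 219*(-1/222) = 24*(-1/172) + 73/74 = -6/43 + 73/74 = 2695/3182 ≈ 0.84695)
N(b, l) = 2695/3182
√(N(-539, U) - 224250) = √(2695/3182 - 224250) = √(-713560805/3182) = I*√2270550481510/3182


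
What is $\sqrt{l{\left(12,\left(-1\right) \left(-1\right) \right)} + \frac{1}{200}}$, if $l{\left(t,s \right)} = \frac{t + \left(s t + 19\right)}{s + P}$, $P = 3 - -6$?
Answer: $\frac{\sqrt{1722}}{20} \approx 2.0748$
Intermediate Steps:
$P = 9$ ($P = 3 + 6 = 9$)
$l{\left(t,s \right)} = \frac{19 + t + s t}{9 + s}$ ($l{\left(t,s \right)} = \frac{t + \left(s t + 19\right)}{s + 9} = \frac{t + \left(19 + s t\right)}{9 + s} = \frac{19 + t + s t}{9 + s}$)
$\sqrt{l{\left(12,\left(-1\right) \left(-1\right) \right)} + \frac{1}{200}} = \sqrt{\frac{19 + 12 + \left(-1\right) \left(-1\right) 12}{9 - -1} + \frac{1}{200}} = \sqrt{\frac{19 + 12 + 1 \cdot 12}{9 + 1} + \frac{1}{200}} = \sqrt{\frac{19 + 12 + 12}{10} + \frac{1}{200}} = \sqrt{\frac{1}{10} \cdot 43 + \frac{1}{200}} = \sqrt{\frac{43}{10} + \frac{1}{200}} = \sqrt{\frac{861}{200}} = \frac{\sqrt{1722}}{20}$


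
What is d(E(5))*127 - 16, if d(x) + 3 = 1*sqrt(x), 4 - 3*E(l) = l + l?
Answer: -397 + 127*I*sqrt(2) ≈ -397.0 + 179.61*I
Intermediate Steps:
E(l) = 4/3 - 2*l/3 (E(l) = 4/3 - (l + l)/3 = 4/3 - 2*l/3)
d(x) = -3 + sqrt(x) (d(x) = -3 + 1*sqrt(x) = -3 + sqrt(x))
d(E(5))*127 - 16 = (-3 + sqrt(4/3 - 2/3*5))*127 - 16 = (-3 + sqrt(4/3 - 10/3))*127 - 16 = (-3 + sqrt(-2))*127 - 16 = (-3 + I*sqrt(2))*127 - 16 = (-381 + 127*I*sqrt(2)) - 16 = -397 + 127*I*sqrt(2)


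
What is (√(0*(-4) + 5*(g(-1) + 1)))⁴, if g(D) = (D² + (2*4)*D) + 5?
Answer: 25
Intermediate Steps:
g(D) = 5 + D² + 8*D (g(D) = (D² + 8*D) + 5 = 5 + D² + 8*D)
(√(0*(-4) + 5*(g(-1) + 1)))⁴ = (√(0*(-4) + 5*((5 + (-1)² + 8*(-1)) + 1)))⁴ = (√(0 + 5*((5 + 1 - 8) + 1)))⁴ = (√(0 + 5*(-2 + 1)))⁴ = (√(0 + 5*(-1)))⁴ = (√(0 - 5))⁴ = (√(-5))⁴ = (I*√5)⁴ = 25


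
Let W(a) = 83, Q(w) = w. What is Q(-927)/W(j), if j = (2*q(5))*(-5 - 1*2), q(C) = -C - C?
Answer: -927/83 ≈ -11.169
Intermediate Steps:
q(C) = -2*C
j = 140 (j = (2*(-2*5))*(-5 - 1*2) = (2*(-10))*(-5 - 2) = -20*(-7) = 140)
Q(-927)/W(j) = -927/83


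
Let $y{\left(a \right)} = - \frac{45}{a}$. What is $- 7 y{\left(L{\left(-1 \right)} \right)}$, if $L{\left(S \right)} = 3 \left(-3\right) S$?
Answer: $35$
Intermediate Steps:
$L{\left(S \right)} = - 9 S$
$- 7 y{\left(L{\left(-1 \right)} \right)} = - 7 \left(- \frac{45}{\left(-9\right) \left(-1\right)}\right) = - 7 \left(- \frac{45}{9}\right) = - 7 \left(\left(-45\right) \frac{1}{9}\right) = \left(-7\right) \left(-5\right) = 35$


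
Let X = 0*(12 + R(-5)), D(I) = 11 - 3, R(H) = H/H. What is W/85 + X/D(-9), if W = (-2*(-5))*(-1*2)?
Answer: -4/17 ≈ -0.23529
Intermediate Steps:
R(H) = 1
D(I) = 8
X = 0 (X = 0*(12 + 1) = 0*13 = 0)
W = -20 (W = 10*(-2) = -20)
W/85 + X/D(-9) = -20/85 + 0/8 = -20*1/85 + 0*(⅛) = -4/17 + 0 = -4/17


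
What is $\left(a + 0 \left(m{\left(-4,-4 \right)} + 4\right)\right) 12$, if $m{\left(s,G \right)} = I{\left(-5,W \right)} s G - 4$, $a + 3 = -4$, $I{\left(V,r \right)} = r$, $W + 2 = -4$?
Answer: $-84$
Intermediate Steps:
$W = -6$ ($W = -2 - 4 = -6$)
$a = -7$ ($a = -3 - 4 = -7$)
$m{\left(s,G \right)} = -4 - 6 G s$ ($m{\left(s,G \right)} = - 6 s G - 4 = - 6 G s - 4 = -4 - 6 G s$)
$\left(a + 0 \left(m{\left(-4,-4 \right)} + 4\right)\right) 12 = \left(-7 + 0 \left(\left(-4 - \left(-24\right) \left(-4\right)\right) + 4\right)\right) 12 = \left(-7 + 0 \left(\left(-4 - 96\right) + 4\right)\right) 12 = \left(-7 + 0 \left(-100 + 4\right)\right) 12 = \left(-7 + 0 \left(-96\right)\right) 12 = \left(-7 + 0\right) 12 = \left(-7\right) 12 = -84$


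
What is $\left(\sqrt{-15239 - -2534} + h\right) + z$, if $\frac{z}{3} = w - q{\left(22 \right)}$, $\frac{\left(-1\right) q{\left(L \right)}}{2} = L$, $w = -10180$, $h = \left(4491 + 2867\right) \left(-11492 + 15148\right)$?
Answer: $26870440 + 11 i \sqrt{105} \approx 2.687 \cdot 10^{7} + 112.72 i$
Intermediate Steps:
$h = 26900848$ ($h = 7358 \cdot 3656 = 26900848$)
$q{\left(L \right)} = - 2 L$
$z = -30408$ ($z = 3 \left(-10180 - \left(-2\right) 22\right) = 3 \left(-10180 - -44\right) = 3 \left(-10180 + 44\right) = 3 \left(-10136\right) = -30408$)
$\left(\sqrt{-15239 - -2534} + h\right) + z = \left(\sqrt{-15239 - -2534} + 26900848\right) - 30408 = \left(\sqrt{-15239 + 2534} + 26900848\right) - 30408 = \left(\sqrt{-12705} + 26900848\right) - 30408 = \left(11 i \sqrt{105} + 26900848\right) - 30408 = \left(26900848 + 11 i \sqrt{105}\right) - 30408 = 26870440 + 11 i \sqrt{105}$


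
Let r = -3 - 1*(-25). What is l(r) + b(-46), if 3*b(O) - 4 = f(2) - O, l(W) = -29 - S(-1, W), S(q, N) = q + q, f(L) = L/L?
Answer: -10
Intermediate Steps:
f(L) = 1
r = 22 (r = -3 + 25 = 22)
S(q, N) = 2*q
l(W) = -27 (l(W) = -29 - 2*(-1) = -29 - 1*(-2) = -29 + 2 = -27)
b(O) = 5/3 - O/3 (b(O) = 4/3 + (1 - O)/3 = 4/3 + (⅓ - O/3) = 5/3 - O/3)
l(r) + b(-46) = -27 + (5/3 - ⅓*(-46)) = -27 + (5/3 + 46/3) = -27 + 17 = -10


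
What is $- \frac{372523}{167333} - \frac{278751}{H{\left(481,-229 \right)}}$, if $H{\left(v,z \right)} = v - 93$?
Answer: $- \frac{46788780007}{64925204} \approx -720.66$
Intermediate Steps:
$H{\left(v,z \right)} = -93 + v$ ($H{\left(v,z \right)} = v - 93 = -93 + v$)
$- \frac{372523}{167333} - \frac{278751}{H{\left(481,-229 \right)}} = - \frac{372523}{167333} - \frac{278751}{-93 + 481} = \left(-372523\right) \frac{1}{167333} - \frac{278751}{388} = - \frac{372523}{167333} - \frac{278751}{388} = - \frac{46788780007}{64925204}$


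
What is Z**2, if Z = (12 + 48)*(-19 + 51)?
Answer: 3686400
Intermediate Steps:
Z = 1920 (Z = 60*32 = 1920)
Z**2 = 1920**2 = 3686400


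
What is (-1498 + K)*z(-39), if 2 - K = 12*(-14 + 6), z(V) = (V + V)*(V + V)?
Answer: -8517600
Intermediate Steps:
z(V) = 4*V² (z(V) = (2*V)*(2*V) = 4*V²)
K = 98 (K = 2 - 12*(-14 + 6) = 2 - 12*(-8) = 2 - 1*(-96) = 2 + 96 = 98)
(-1498 + K)*z(-39) = (-1498 + 98)*(4*(-39)²) = -5600*1521 = -1400*6084 = -8517600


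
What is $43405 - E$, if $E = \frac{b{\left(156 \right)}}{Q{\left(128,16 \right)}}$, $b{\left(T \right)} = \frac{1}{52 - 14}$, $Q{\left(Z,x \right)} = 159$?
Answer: $\frac{262253009}{6042} \approx 43405.0$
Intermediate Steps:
$b{\left(T \right)} = \frac{1}{38}$
$E = \frac{1}{6042}$ ($E = \frac{1}{38 \cdot 159} = \frac{1}{38} \cdot \frac{1}{159} = \frac{1}{6042} \approx 0.00016551$)
$43405 - E = 43405 - \frac{1}{6042} = \frac{262253009}{6042}$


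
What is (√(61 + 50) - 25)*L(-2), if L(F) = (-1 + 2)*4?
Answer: -100 + 4*√111 ≈ -57.857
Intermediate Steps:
L(F) = 4 (L(F) = 1*4 = 4)
(√(61 + 50) - 25)*L(-2) = (√(61 + 50) - 25)*4 = (√111 - 25)*4 = (-25 + √111)*4 = -100 + 4*√111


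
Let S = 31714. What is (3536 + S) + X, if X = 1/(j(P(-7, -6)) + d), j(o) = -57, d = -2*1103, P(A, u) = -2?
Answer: 79770749/2263 ≈ 35250.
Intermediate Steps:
d = -2206
X = -1/2263 (X = 1/(-57 - 2206) = 1/(-2263) = -1/2263 ≈ -0.00044189)
(3536 + S) + X = (3536 + 31714) - 1/2263 = 35250 - 1/2263 = 79770749/2263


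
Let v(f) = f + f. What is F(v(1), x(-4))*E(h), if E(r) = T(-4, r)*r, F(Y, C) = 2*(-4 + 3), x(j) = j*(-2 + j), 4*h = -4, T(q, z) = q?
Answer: -8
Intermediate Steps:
v(f) = 2*f
h = -1 (h = (¼)*(-4) = -1)
F(Y, C) = -2 (F(Y, C) = 2*(-1) = -2)
E(r) = -4*r
F(v(1), x(-4))*E(h) = -(-8)*(-1) = -2*4 = -8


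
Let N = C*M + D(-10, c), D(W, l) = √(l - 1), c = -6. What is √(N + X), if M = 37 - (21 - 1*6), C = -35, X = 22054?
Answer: √(21284 + I*√7) ≈ 145.89 + 0.0091*I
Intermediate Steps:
D(W, l) = √(-1 + l)
M = 22 (M = 37 - (21 - 6) = 37 - 1*15 = 37 - 15 = 22)
N = -770 + I*√7 (N = -35*22 + √(-1 - 6) = -770 + √(-7) = -770 + I*√7 ≈ -770.0 + 2.6458*I)
√(N + X) = √((-770 + I*√7) + 22054) = √(21284 + I*√7)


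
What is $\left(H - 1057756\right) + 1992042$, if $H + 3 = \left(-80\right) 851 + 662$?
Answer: $866865$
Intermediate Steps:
$H = -67421$ ($H = -3 + \left(\left(-80\right) 851 + 662\right) = -3 + \left(-68080 + 662\right) = -3 - 67418 = -67421$)
$\left(H - 1057756\right) + 1992042 = \left(-67421 - 1057756\right) + 1992042 = -1125177 + 1992042 = 866865$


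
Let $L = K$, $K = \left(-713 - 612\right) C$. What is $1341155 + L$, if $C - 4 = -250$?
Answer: $1667105$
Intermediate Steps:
$C = -246$ ($C = 4 - 250 = -246$)
$K = 325950$ ($K = \left(-713 - 612\right) \left(-246\right) = \left(-1325\right) \left(-246\right) = 325950$)
$L = 325950$
$1341155 + L = 1341155 + 325950 = 1667105$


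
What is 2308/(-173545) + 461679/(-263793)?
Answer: -26910305433/15259985395 ≈ -1.7635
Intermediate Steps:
2308/(-173545) + 461679/(-263793) = 2308*(-1/173545) + 461679*(-1/263793) = -2308/173545 - 153893/87931 = -26910305433/15259985395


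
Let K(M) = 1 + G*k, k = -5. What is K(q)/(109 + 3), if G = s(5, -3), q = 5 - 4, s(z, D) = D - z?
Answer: 41/112 ≈ 0.36607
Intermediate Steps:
q = 1
G = -8 (G = -3 - 1*5 = -3 - 5 = -8)
K(M) = 41 (K(M) = 1 - 8*(-5) = 1 + 40 = 41)
K(q)/(109 + 3) = 41/(109 + 3) = 41/112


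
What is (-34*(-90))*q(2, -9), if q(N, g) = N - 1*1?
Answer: 3060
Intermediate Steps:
q(N, g) = -1 + N (q(N, g) = N - 1 = -1 + N)
(-34*(-90))*q(2, -9) = (-34*(-90))*(-1 + 2) = 3060*1 = 3060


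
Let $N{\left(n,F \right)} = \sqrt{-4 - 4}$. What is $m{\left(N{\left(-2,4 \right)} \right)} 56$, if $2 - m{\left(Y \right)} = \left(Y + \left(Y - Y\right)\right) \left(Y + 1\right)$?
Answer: $560 - 112 i \sqrt{2} \approx 560.0 - 158.39 i$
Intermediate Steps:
$N{\left(n,F \right)} = 2 i \sqrt{2}$ ($N{\left(n,F \right)} = \sqrt{-8} = 2 i \sqrt{2}$)
$m{\left(Y \right)} = 2 - Y \left(1 + Y\right)$ ($m{\left(Y \right)} = 2 - \left(Y + \left(Y - Y\right)\right) \left(Y + 1\right) = 2 - \left(Y + 0\right) \left(1 + Y\right) = 2 - Y \left(1 + Y\right)$)
$m{\left(N{\left(-2,4 \right)} \right)} 56 = \left(2 - 2 i \sqrt{2} - \left(2 i \sqrt{2}\right)^{2}\right) 56 = \left(2 - 2 i \sqrt{2} - -8\right) 56 = \left(2 - 2 i \sqrt{2} + 8\right) 56 = \left(10 - 2 i \sqrt{2}\right) 56 = 560 - 112 i \sqrt{2}$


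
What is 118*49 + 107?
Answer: 5889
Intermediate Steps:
118*49 + 107 = 5782 + 107 = 5889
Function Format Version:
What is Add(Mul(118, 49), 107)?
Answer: 5889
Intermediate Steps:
Add(Mul(118, 49), 107) = Add(5782, 107) = 5889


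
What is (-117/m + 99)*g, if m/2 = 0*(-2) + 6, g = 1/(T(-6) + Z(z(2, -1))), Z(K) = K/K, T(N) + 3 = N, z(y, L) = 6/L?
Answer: -357/32 ≈ -11.156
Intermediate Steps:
T(N) = -3 + N
Z(K) = 1
g = -⅛ (g = 1/((-3 - 6) + 1) = 1/(-9 + 1) = 1/(-8) = -⅛ ≈ -0.12500)
m = 12 (m = 2*(0*(-2) + 6) = 2*(0 + 6) = 2*6 = 12)
(-117/m + 99)*g = (-117/12 + 99)*(-⅛) = (-117*1/12 + 99)*(-⅛) = (-39/4 + 99)*(-⅛) = (357/4)*(-⅛) = -357/32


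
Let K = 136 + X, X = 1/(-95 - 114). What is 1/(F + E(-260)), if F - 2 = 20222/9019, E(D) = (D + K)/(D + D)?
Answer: 980184920/4391842223 ≈ 0.22318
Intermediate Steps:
X = -1/209 (X = 1/(-209) = -1/209 ≈ -0.0047847)
K = 28423/209 (K = 136 - 1/209 = 28423/209 ≈ 136.00)
E(D) = (28423/209 + D)/(2*D) (E(D) = (D + 28423/209)/(D + D) = (28423/209 + D)/((2*D)) = (28423/209 + D)*(1/(2*D)) = (28423/209 + D)/(2*D))
F = 38260/9019 (F = 2 + 20222/9019 = 38260/9019 ≈ 4.2422)
1/(F + E(-260)) = 1/(38260/9019 + (1/418)*(28423 + 209*(-260))/(-260)) = 1/(38260/9019 + (1/418)*(-1/260)*(28423 - 54340)) = 1/(38260/9019 + (1/418)*(-1/260)*(-25917)) = 1/(38260/9019 + 25917/108680) = 1/(4391842223/980184920) = 980184920/4391842223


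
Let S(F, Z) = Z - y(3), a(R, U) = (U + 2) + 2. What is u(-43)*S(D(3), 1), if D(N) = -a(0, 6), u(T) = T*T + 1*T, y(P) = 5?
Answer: -7224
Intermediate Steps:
a(R, U) = 4 + U (a(R, U) = (2 + U) + 2 = 4 + U)
u(T) = T + T² (u(T) = T² + T = T + T²)
D(N) = -10 (D(N) = -(4 + 6) = -1*10 = -10)
S(F, Z) = -5 + Z (S(F, Z) = Z - 1*5 = Z - 5 = -5 + Z)
u(-43)*S(D(3), 1) = (-43*(1 - 43))*(-5 + 1) = -43*(-42)*(-4) = 1806*(-4) = -7224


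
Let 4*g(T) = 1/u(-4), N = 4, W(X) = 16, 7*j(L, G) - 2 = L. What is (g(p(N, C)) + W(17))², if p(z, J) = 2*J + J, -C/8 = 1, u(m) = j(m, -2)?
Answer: 14641/64 ≈ 228.77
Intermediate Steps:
j(L, G) = 2/7 + L/7
u(m) = 2/7 + m/7
C = -8 (C = -8*1 = -8)
p(z, J) = 3*J
g(T) = -7/8 (g(T) = 1/(4*(2/7 + (⅐)*(-4))) = 1/(4*(2/7 - 4/7)) = 1/(4*(-2/7)) = (¼)*(-7/2) = -7/8)
(g(p(N, C)) + W(17))² = (-7/8 + 16)² = (121/8)² = 14641/64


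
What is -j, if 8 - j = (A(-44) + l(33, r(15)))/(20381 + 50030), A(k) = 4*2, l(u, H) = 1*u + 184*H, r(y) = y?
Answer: -560487/70411 ≈ -7.9602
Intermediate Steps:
l(u, H) = u + 184*H
A(k) = 8
j = 560487/70411 (j = 8 - (8 + (33 + 184*15))/(20381 + 50030) = 8 - (8 + (33 + 2760))/70411 = 8 - (8 + 2793)/70411 = 8 - 2801/70411 = 560487/70411 ≈ 7.9602)
-j = -1*560487/70411 = -560487/70411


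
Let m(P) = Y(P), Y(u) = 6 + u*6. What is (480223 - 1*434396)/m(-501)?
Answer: -45827/3000 ≈ -15.276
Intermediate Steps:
Y(u) = 6 + 6*u
m(P) = 6 + 6*P
(480223 - 1*434396)/m(-501) = (480223 - 1*434396)/(6 + 6*(-501)) = (480223 - 434396)/(6 - 3006) = 45827/(-3000) = 45827*(-1/3000) = -45827/3000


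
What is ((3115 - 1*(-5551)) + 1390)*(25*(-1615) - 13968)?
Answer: -546473208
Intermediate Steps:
((3115 - 1*(-5551)) + 1390)*(25*(-1615) - 13968) = ((3115 + 5551) + 1390)*(-40375 - 13968) = (8666 + 1390)*(-54343) = 10056*(-54343) = -546473208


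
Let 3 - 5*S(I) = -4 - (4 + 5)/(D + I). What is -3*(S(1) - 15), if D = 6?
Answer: 1401/35 ≈ 40.029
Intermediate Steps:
S(I) = 7/5 + 9/(5*(6 + I)) (S(I) = ⅗ - (-4 - (4 + 5)/(6 + I))/5 = ⅗ - (-4 - 9/(6 + I))/5 = ⅗ + (⅘ + 9/(5*(6 + I))) = 7/5 + 9/(5*(6 + I)))
-3*(S(1) - 15) = -3*((51 + 7*1)/(5*(6 + 1)) - 15) = -3*((⅕)*(51 + 7)/7 - 15) = -3*((⅕)*(⅐)*58 - 15) = -3*(58/35 - 15) = -3*(-467/35) = 1401/35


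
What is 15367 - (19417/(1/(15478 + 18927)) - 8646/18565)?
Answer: -12401912298024/18565 ≈ -6.6803e+8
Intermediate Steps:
15367 - (19417/(1/(15478 + 18927)) - 8646/18565) = 15367 - (19417/(1/34405) - 8646*1/18565) = 15367 - (19417/(1/34405) - 8646/18565) = 15367 - (19417*34405 - 8646/18565) = 15367 - (668041885 - 8646/18565) = 15367 - 1*12402197586379/18565 = 15367 - 12402197586379/18565 = -12401912298024/18565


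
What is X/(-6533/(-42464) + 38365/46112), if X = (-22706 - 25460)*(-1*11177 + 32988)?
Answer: -8035465745910328/7540551 ≈ -1.0656e+9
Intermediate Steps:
X = -1050548626 (X = -48166*(-11177 + 32988) = -48166*21811 = -1050548626)
X/(-6533/(-42464) + 38365/46112) = -1050548626/(-6533/(-42464) + 38365/46112) = -1050548626/(-6533*(-1/42464) + 38365*(1/46112)) = -1050548626/(6533/42464 + 38365/46112) = -1050548626/7540551/7648828 = -1050548626*7648828/7540551 = -8035465745910328/7540551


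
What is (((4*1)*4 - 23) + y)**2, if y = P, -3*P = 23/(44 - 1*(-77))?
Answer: 6574096/131769 ≈ 49.891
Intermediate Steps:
P = -23/363 (P = -23/(3*(44 - 1*(-77))) = -23/(3*(44 + 77)) = -23/(3*121) = -1/3*23/121 = -23/363 ≈ -0.063361)
y = -23/363 ≈ -0.063361
(((4*1)*4 - 23) + y)**2 = (((4*1)*4 - 23) - 23/363)**2 = ((4*4 - 23) - 23/363)**2 = ((16 - 23) - 23/363)**2 = (-7 - 23/363)**2 = (-2564/363)**2 = 6574096/131769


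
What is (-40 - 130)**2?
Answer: 28900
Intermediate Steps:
(-40 - 130)**2 = (-170)**2 = 28900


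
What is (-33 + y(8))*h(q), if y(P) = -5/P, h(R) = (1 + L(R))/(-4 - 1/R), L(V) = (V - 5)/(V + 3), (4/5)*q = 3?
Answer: 14795/2304 ≈ 6.4214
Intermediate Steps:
q = 15/4 (q = (5/4)*3 = 15/4 ≈ 3.7500)
L(V) = (-5 + V)/(3 + V)
h(R) = (1 + (-5 + R)/(3 + R))/(-4 - 1/R)
(-33 + y(8))*h(q) = (-33 - 5/8)*(-2*15/4*(-1 + 15/4)/((1 + 4*(15/4))*(3 + 15/4))) = (-33 - 5*⅛)*(-2*15/4*11/4/((1 + 15)*27/4)) = (-33 - 5/8)*(-2*15/4*4/27*11/4/16) = -(-269)*15*4*11/(4*4*16*27*4) = -269/8*(-55/288) = 14795/2304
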